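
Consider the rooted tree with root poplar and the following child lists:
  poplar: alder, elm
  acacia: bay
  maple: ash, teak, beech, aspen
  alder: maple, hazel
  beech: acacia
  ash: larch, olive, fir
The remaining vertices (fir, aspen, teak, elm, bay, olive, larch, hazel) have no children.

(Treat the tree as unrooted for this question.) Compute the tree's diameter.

BFS from bay reaches elm last, at distance 6; BFS from elm confirms no node is farther.
Path: bay-acacia-beech-maple-alder-poplar-elm.

6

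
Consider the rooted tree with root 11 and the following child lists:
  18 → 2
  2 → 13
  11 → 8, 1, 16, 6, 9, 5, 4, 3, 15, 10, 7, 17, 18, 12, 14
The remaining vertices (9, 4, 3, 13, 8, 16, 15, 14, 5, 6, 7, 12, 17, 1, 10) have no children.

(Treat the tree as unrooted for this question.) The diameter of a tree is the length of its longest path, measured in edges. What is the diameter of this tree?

A longest path is 13-2-18-11-15, with 4 edges.

4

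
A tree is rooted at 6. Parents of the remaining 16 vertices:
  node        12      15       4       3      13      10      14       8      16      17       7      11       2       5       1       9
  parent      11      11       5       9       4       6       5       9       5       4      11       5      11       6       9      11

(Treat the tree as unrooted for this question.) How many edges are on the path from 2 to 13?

4

The path is 2 – 11 – 5 – 4 – 13, which has 4 edges.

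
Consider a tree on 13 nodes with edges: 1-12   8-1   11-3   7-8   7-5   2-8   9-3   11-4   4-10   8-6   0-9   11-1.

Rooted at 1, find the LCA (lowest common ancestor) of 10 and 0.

Ancestors of 10 (toward the root): 10, 4, 11, 1.
Ancestors of 0: 0, 9, 3, 11, 1.
The deepest node appearing in both lists is 11.

11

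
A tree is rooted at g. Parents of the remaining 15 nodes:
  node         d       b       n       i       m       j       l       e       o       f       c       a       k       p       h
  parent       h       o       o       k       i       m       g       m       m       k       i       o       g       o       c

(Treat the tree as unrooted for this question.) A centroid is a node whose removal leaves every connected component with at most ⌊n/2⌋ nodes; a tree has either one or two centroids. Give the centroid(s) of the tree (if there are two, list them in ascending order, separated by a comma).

i, m

Removing m splits the tree into components of sizes 8, 5, 1, 1; the largest is 8 ≤ ⌊16/2⌋ = 8.
i is adjacent to m and is also a centroid (the largest component after removing it is likewise 8).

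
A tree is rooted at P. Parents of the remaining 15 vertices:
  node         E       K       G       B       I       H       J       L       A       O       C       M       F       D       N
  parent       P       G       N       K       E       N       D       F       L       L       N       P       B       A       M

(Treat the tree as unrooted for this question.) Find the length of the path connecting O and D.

3

Walking from O: O – L – A – D. Length 3.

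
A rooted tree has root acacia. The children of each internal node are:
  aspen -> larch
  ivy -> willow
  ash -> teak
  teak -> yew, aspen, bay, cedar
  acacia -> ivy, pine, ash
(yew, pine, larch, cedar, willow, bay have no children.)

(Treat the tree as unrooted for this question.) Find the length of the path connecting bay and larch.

The path is bay–teak–aspen–larch, which has 3 edges.

3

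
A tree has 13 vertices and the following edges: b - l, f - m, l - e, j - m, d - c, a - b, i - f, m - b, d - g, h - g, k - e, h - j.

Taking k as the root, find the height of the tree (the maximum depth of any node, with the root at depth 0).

9

The longest root-to-leaf path is k–e–l–b–m–j–h–g–d–c (9 edges).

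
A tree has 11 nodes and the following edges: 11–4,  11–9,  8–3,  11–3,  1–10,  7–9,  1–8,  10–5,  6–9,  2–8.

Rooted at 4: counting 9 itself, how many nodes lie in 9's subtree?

3

Descendants of 9 (including itself): 9, 7, 6. That's 3.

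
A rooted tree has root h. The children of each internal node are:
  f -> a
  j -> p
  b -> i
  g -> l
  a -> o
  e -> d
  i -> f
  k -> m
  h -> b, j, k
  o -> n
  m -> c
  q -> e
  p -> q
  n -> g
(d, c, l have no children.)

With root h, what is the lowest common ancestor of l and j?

Path l→root: l g n o a f i b h; path j→root: j h.
First common node: h.

h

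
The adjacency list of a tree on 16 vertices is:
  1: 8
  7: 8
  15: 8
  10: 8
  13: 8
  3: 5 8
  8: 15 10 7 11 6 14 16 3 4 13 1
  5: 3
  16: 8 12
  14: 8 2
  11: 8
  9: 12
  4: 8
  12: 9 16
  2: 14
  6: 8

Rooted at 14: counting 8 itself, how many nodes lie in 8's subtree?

8's subtree: {8, 3, 4, 16, 7, 10, 11, 1, 6, 13, 15, 5, 12, 9}, size 14.

14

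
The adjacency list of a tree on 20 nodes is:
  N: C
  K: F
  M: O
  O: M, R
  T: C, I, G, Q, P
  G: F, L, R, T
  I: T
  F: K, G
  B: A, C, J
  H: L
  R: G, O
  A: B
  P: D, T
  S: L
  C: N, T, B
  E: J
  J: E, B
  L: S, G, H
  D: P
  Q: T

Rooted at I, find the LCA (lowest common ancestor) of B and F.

B's ancestor chain is B, C, T, I and F's is F, G, T, I; they first meet at T.

T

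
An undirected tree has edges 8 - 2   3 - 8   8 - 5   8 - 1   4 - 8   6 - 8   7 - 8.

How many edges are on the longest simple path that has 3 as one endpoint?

2

Distances from 3 peak at 2, attained at 2 (7, 1, 4, 5, 6 also at distance 2).
3–8–2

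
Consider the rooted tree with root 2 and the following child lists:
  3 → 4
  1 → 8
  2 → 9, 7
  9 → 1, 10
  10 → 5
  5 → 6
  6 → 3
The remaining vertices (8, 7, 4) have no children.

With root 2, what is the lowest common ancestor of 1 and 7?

2

Path 1→root: 1 9 2; path 7→root: 7 2.
First common node: 2.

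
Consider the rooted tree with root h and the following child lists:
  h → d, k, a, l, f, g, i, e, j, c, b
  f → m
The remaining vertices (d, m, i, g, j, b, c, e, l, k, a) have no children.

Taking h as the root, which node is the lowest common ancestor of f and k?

h

Ancestors of f (toward the root): f, h.
Ancestors of k: k, h.
The deepest node appearing in both lists is h.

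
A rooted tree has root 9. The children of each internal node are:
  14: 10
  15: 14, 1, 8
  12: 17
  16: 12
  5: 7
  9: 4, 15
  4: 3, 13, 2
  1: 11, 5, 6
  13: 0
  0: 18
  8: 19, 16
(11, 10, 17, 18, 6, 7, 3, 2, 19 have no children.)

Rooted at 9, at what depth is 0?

Path from 9 to 0: 9 – 4 – 13 – 0, which has 3 edges.

3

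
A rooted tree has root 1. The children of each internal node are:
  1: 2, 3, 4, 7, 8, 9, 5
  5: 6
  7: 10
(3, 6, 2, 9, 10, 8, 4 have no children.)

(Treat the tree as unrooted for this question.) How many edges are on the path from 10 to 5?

The path is 10–7–1–5, which has 3 edges.

3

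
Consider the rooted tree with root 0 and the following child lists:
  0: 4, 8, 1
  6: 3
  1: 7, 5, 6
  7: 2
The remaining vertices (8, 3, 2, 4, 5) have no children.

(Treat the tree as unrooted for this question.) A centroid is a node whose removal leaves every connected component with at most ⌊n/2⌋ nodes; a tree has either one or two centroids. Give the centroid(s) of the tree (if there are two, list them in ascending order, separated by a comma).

1

Delete 1: the remaining components have sizes 3, 2, 2, 1. Max 3 ≤ 4, so 1 is a centroid.
No neighbour of 1 does as well, so 1 is the unique centroid.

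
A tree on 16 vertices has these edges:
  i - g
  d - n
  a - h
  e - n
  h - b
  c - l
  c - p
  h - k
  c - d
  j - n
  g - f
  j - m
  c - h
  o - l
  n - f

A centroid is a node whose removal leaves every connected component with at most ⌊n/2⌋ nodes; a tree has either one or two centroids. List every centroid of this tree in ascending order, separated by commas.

Removing c splits the tree into components of sizes 8, 4, 2, 1; the largest is 8 ≤ ⌊16/2⌋ = 8.
Its neighbour d also leaves a largest component of size 8, so both are centroids.

c, d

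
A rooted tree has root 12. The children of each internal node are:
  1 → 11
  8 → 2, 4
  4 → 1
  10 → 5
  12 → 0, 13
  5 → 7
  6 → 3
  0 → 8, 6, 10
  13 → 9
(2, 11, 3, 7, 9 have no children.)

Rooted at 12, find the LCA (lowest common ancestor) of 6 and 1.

6's ancestor chain is 6, 0, 12 and 1's is 1, 4, 8, 0, 12; they first meet at 0.

0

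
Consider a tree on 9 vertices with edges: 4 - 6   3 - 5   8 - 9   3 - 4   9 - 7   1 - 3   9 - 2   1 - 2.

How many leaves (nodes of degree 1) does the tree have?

Exactly 4 nodes have a single neighbour: 5, 6, 7, 8.

4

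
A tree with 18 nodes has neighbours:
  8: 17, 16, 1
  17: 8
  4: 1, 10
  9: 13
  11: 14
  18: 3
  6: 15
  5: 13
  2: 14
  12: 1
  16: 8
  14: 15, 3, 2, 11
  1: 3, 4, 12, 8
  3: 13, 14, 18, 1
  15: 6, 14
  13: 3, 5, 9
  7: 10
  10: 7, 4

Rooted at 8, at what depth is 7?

8 – 1 – 4 – 10 – 7 — 4 edges.

4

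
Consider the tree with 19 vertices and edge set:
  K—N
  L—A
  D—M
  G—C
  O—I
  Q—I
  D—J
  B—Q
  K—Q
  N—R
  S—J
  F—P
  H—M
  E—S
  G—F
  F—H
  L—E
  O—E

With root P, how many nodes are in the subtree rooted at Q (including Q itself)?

5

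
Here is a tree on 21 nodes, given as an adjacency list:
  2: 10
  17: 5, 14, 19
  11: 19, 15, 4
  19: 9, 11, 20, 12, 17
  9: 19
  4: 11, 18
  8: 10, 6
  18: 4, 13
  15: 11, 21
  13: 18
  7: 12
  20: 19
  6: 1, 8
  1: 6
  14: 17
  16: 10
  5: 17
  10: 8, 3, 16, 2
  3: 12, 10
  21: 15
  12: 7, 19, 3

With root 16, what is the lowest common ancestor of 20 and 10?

10

20's ancestor chain is 20, 19, 12, 3, 10, 16 and 10's is 10, 16; they first meet at 10.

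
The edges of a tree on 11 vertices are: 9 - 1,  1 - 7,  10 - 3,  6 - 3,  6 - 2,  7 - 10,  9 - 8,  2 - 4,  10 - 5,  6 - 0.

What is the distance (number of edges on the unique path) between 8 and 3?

Walking from 8: 8–9–1–7–10–3. Length 5.

5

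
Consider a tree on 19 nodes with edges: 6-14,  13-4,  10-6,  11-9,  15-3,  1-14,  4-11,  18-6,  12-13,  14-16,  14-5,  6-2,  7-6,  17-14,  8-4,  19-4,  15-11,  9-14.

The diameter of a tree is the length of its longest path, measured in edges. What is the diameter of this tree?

7

Starting from 12, a farthest node is 7 at distance 7.
One longest path: 12–13–4–11–9–14–6–7.
So the diameter is 7.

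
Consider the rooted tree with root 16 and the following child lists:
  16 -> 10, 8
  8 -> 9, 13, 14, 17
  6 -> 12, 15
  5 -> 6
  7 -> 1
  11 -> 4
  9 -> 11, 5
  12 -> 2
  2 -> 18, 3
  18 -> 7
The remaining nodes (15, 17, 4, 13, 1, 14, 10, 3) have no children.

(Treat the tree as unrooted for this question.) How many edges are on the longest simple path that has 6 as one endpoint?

5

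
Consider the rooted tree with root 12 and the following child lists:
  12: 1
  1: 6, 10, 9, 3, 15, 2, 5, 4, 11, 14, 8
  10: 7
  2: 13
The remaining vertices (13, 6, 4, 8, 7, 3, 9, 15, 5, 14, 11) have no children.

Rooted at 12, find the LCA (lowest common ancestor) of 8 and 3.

Path 8→root: 8 1 12; path 3→root: 3 1 12.
First common node: 1.

1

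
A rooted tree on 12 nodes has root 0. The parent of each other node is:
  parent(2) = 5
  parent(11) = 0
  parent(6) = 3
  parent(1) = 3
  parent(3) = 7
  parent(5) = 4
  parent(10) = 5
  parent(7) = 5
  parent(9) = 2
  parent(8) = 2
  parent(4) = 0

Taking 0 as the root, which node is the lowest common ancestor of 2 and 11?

0

Path 2→root: 2 5 4 0; path 11→root: 11 0.
First common node: 0.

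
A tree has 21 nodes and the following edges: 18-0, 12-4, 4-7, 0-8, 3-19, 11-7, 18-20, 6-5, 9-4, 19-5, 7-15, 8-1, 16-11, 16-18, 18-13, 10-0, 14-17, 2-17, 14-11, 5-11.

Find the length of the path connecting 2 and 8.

2–17–14–11–16–18–0–8: 7 edges.

7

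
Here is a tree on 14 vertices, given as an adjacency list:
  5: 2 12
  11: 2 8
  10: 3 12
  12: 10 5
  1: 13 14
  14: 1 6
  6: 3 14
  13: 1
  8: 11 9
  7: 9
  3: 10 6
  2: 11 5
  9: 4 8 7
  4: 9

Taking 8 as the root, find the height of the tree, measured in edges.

A deepest node is 13, reached by 8 – 11 – 2 – 5 – 12 – 10 – 3 – 6 – 14 – 1 – 13.
That path has 10 edges, so the height is 10.

10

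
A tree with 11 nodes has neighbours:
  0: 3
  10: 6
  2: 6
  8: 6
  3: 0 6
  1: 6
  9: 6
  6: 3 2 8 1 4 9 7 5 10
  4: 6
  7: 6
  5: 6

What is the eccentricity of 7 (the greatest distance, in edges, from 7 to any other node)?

A farthest node from 7 is 0.
The path 7–6–3–0 has 3 edges.

3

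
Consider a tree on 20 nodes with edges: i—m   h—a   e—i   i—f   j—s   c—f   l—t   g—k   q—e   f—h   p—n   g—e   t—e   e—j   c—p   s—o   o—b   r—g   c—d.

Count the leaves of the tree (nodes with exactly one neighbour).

Degree-1 nodes: a, b, d, k, l, m, n, q, r — 9 of them.

9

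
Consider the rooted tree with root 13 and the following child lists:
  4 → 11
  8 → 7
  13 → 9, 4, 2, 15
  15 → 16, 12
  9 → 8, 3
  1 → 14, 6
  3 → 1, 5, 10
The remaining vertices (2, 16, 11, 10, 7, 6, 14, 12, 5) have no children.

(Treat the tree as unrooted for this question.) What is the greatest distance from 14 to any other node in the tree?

The node farthest from 14 is 16 (11, 12 also at distance 6), via 14-1-3-9-13-15-16 — 6 edges.

6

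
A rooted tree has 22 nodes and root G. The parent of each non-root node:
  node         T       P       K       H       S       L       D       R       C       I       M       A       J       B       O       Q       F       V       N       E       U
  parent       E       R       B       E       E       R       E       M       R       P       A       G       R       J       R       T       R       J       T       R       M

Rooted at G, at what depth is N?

Path from G to N: G–A–M–R–E–T–N, which has 6 edges.

6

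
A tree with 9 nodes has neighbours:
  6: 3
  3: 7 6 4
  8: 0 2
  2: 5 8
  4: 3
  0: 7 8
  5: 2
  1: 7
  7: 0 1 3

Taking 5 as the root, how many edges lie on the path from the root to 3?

Climbing from 3 to the root: 3 → 7 → 0 → 8 → 2 → 5. That's 5 steps.

5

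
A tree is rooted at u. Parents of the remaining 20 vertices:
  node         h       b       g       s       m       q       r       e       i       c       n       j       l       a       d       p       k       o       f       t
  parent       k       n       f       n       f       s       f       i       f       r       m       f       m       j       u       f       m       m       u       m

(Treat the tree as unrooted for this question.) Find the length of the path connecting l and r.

3

Walking from l: l - m - f - r. Length 3.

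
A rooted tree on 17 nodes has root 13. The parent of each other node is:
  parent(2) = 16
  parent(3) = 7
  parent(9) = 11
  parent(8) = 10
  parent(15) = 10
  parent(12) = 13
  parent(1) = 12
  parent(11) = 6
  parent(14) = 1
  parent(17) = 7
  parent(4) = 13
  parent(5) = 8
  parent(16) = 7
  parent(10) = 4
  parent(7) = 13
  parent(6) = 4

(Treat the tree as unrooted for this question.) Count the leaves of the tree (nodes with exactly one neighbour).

Exactly 7 nodes have a single neighbour: 2, 3, 5, 9, 14, 15, 17.

7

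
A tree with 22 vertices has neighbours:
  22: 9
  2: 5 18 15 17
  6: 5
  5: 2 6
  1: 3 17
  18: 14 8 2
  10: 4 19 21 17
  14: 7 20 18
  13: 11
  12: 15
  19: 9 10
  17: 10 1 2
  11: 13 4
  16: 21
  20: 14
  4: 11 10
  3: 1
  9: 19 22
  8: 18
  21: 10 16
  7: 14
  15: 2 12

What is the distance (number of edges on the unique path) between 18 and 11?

5

18 - 2 - 17 - 10 - 4 - 11: 5 edges.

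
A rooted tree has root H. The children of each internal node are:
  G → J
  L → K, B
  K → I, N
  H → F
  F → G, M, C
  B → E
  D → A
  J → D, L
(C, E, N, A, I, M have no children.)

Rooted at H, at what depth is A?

5

Climbing from A to the root: A → D → J → G → F → H. That's 5 steps.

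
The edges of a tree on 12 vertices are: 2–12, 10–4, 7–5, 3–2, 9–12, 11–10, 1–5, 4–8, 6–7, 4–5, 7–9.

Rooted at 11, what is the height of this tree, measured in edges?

A deepest node is 3, reached by 11-10-4-5-7-9-12-2-3.
That path has 8 edges, so the height is 8.

8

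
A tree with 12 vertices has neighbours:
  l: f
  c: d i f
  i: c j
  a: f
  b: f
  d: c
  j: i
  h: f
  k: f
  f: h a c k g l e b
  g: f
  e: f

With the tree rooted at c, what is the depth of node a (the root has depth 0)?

Path from c to a: c – f – a, which has 2 edges.

2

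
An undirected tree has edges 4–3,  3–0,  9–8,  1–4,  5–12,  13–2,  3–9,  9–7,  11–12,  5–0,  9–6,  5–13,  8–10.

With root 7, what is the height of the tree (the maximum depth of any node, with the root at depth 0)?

6

A deepest node is 2, reached by 7 – 9 – 3 – 0 – 5 – 13 – 2.
That path has 6 edges, so the height is 6.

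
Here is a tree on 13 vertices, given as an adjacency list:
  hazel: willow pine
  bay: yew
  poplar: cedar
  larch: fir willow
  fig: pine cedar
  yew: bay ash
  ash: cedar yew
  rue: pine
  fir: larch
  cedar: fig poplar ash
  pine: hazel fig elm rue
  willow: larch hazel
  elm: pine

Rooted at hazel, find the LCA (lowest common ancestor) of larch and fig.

larch's ancestor chain is larch, willow, hazel and fig's is fig, pine, hazel; they first meet at hazel.

hazel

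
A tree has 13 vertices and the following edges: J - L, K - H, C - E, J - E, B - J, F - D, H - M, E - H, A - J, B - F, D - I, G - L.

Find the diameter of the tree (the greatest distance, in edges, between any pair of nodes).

7

Starting from I, a farthest node is K at distance 7.
One longest path: I-D-F-B-J-E-H-K.
So the diameter is 7.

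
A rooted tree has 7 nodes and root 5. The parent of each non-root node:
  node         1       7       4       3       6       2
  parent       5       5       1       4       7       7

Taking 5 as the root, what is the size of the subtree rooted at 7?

3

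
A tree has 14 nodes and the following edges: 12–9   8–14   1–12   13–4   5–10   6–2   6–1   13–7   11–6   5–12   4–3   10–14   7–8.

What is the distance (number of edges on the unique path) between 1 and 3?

1 – 12 – 5 – 10 – 14 – 8 – 7 – 13 – 4 – 3: 9 edges.

9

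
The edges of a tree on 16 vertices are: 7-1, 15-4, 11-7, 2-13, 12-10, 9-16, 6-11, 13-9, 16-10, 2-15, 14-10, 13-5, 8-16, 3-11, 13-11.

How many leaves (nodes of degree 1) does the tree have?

8

Exactly 8 nodes have a single neighbour: 1, 3, 4, 5, 6, 8, 12, 14.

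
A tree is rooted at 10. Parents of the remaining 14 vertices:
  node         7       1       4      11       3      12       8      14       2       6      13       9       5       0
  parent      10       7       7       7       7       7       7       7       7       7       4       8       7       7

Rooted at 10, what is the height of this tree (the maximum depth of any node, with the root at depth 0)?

The longest root-to-leaf path is 10-7-8-9 (3 edges).

3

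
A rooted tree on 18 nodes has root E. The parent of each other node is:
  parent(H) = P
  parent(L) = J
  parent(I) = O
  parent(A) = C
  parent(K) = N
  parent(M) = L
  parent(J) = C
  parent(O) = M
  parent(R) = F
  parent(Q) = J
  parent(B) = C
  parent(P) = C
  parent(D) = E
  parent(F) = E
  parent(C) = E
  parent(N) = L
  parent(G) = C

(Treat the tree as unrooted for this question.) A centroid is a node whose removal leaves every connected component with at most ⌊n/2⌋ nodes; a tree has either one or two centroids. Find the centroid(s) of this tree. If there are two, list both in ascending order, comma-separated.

Delete C: the remaining components have sizes 8, 4, 2, 1, 1, 1. Max 8 ≤ 9, so C is a centroid.
Every other node leaves some component of size > 9, so the centroid is unique.

C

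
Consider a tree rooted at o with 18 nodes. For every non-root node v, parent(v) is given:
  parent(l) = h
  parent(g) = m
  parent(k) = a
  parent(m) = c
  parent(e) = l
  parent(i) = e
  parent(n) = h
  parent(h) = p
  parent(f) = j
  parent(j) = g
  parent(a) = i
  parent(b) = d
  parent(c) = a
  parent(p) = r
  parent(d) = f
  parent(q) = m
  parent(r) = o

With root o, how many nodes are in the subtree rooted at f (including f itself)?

Descendants of f (including itself): f, d, b. That's 3.

3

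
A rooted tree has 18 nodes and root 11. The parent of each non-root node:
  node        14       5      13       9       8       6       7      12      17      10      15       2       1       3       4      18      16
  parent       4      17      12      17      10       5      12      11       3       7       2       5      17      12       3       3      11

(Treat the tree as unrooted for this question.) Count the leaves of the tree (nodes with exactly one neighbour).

Exactly 9 nodes have a single neighbour: 1, 6, 8, 9, 13, 14, 15, 16, 18.

9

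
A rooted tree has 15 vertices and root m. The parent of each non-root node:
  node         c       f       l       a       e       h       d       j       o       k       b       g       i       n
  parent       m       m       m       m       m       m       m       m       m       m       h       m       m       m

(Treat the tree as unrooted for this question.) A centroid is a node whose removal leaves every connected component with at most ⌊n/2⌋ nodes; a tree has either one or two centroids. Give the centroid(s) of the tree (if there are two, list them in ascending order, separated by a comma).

m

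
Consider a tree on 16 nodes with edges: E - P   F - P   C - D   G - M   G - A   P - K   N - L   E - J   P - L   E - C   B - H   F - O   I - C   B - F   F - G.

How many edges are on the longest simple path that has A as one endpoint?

Distances from A peak at 6, attained at I (D also at distance 6).
A-G-F-P-E-C-I

6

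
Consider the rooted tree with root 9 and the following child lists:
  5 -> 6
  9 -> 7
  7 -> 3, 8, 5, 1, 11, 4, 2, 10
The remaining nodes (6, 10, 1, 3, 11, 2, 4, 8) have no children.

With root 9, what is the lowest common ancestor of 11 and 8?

Path 11→root: 11 7 9; path 8→root: 8 7 9.
First common node: 7.

7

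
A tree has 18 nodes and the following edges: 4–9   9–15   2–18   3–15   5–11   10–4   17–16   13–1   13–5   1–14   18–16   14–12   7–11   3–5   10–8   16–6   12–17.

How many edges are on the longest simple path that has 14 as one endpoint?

Distances from 14 peak at 9, attained at 8.
14-1-13-5-3-15-9-4-10-8

9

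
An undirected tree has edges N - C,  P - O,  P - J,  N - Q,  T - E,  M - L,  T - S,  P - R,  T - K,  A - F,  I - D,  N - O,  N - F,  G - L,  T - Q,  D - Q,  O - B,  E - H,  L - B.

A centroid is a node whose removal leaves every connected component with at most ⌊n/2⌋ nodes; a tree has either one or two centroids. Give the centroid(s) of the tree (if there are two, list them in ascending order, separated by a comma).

N

Removing N splits the tree into components of sizes 8, 8, 2, 1; the largest is 8 ≤ ⌊20/2⌋ = 10.
Every other node leaves some component of size > 10, so the centroid is unique.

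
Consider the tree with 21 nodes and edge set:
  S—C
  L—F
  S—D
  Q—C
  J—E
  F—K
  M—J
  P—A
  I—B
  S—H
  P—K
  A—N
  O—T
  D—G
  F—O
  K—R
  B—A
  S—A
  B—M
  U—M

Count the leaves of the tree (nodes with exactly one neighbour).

Exactly 10 nodes have a single neighbour: E, G, H, I, L, N, Q, R, T, U.

10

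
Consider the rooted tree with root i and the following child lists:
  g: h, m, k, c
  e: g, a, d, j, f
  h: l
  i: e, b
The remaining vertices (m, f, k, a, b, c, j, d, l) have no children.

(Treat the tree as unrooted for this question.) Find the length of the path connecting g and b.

3

Walking from g: g – e – i – b. Length 3.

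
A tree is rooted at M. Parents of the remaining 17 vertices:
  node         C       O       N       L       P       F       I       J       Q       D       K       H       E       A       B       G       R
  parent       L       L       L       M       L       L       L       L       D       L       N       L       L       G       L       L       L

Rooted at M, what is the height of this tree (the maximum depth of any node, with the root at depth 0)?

3

A deepest node is K, reached by M – L – N – K.
That path has 3 edges, so the height is 3.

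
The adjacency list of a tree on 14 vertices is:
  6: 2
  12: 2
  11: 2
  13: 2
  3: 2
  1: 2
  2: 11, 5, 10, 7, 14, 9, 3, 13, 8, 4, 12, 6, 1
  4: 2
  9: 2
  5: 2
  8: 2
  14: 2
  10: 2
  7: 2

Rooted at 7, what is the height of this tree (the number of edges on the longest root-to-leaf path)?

2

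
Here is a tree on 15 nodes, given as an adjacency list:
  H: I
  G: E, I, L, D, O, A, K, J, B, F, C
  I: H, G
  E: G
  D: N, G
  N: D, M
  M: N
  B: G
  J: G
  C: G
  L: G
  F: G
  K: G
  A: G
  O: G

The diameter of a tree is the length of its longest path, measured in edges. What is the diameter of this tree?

5

Starting from M, a farthest node is H at distance 5.
One longest path: M – N – D – G – I – H.
So the diameter is 5.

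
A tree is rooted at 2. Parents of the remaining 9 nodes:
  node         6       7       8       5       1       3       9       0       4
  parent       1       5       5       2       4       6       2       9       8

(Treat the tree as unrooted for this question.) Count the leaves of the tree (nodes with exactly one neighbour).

Exactly 3 nodes have a single neighbour: 0, 3, 7.

3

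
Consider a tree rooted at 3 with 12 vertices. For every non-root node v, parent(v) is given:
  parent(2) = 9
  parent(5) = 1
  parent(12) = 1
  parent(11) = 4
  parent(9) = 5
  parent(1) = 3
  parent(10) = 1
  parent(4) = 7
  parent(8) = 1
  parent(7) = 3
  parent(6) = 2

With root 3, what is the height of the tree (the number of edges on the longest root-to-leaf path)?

5

A deepest node is 6, reached by 3 → 1 → 5 → 9 → 2 → 6.
That path has 5 edges, so the height is 5.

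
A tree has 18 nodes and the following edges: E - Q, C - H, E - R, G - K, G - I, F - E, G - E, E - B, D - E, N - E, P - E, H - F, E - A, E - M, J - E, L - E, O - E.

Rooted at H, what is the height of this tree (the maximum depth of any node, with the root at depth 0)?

4

K sits deepest: H → F → E → G → K — 4 edges from the root.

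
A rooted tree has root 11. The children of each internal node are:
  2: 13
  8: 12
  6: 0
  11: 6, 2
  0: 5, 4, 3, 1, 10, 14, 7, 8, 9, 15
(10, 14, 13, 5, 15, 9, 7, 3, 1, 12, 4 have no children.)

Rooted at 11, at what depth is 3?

3

11 → 6 → 0 → 3 — 3 edges.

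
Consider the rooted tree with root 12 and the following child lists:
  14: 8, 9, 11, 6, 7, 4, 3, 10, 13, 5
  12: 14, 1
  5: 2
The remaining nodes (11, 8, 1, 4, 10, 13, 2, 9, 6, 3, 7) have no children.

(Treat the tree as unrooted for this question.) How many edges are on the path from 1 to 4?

Walking from 1: 1 – 12 – 14 – 4. Length 3.

3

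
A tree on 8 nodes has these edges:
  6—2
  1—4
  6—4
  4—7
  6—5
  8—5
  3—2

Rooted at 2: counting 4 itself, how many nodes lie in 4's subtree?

3

The subtree rooted at 4 contains: 4, 7, 1 — 3 nodes.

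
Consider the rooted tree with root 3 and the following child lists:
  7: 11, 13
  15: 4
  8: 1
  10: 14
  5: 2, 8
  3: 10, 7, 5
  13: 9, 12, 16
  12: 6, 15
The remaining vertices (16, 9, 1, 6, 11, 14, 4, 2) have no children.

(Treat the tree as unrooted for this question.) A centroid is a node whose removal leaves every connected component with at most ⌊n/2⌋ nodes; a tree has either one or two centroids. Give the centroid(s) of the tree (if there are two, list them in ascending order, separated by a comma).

7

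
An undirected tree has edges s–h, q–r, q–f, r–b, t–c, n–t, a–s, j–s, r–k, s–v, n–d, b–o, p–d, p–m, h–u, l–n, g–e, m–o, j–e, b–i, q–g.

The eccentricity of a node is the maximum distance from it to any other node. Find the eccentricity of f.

10

A farthest node from f is c.
The path f–q–r–b–o–m–p–d–n–t–c has 10 edges.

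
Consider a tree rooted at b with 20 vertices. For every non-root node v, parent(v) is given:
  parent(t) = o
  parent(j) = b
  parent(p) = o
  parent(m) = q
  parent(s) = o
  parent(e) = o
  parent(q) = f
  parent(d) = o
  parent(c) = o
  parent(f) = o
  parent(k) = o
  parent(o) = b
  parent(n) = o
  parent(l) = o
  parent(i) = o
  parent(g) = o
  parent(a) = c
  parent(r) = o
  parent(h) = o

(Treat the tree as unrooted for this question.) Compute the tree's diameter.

5

BFS from m reaches a last, at distance 5; BFS from a confirms no node is farther.
Path: m – q – f – o – c – a.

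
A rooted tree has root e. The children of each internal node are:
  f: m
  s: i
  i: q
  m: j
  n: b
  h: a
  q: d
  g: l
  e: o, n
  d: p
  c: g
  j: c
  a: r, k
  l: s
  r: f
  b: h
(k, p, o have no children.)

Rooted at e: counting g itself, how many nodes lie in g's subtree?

g's subtree: {g, l, s, i, q, d, p}, size 7.

7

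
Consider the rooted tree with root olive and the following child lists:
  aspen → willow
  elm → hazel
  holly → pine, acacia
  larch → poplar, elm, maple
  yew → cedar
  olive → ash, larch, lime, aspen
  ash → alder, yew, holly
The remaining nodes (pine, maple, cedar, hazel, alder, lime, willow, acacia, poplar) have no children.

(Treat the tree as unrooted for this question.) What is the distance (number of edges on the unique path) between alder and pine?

Walking from alder: alder - ash - holly - pine. Length 3.

3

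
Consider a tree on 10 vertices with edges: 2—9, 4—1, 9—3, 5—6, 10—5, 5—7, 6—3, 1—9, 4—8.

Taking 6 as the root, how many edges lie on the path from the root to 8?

5

Climbing from 8 to the root: 8 → 4 → 1 → 9 → 3 → 6. That's 5 steps.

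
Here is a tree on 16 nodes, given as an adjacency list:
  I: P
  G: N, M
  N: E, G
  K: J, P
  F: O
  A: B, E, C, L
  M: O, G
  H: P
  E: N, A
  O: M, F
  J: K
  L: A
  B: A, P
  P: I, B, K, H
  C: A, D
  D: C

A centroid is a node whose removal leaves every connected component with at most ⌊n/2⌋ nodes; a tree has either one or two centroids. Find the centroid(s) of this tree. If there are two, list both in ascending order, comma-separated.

Removing A splits the tree into components of sizes 6, 6, 2, 1; the largest is 6 ≤ ⌊16/2⌋ = 8.
No neighbour of A does as well, so A is the unique centroid.

A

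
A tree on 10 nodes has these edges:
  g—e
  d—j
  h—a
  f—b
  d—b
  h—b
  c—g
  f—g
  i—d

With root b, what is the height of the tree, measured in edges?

A deepest node is c, reached by b – f – g – c.
That path has 3 edges, so the height is 3.

3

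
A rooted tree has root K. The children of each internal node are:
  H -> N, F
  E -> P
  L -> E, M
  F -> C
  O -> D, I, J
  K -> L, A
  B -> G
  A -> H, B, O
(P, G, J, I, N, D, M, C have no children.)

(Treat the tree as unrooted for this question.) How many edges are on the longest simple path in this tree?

Starting from P, a farthest node is C at distance 7.
One longest path: P – E – L – K – A – H – F – C.
So the diameter is 7.

7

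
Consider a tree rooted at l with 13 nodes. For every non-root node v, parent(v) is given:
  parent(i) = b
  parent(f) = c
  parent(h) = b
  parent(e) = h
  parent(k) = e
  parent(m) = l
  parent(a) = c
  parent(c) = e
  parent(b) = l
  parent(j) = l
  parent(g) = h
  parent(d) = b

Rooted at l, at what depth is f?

5

Climbing from f to the root: f–c–e–h–b–l. That's 5 steps.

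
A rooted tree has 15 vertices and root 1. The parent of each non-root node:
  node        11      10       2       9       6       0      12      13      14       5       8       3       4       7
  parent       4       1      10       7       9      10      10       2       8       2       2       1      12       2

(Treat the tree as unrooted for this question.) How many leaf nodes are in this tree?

7

Exactly 7 nodes have a single neighbour: 0, 3, 5, 6, 11, 13, 14.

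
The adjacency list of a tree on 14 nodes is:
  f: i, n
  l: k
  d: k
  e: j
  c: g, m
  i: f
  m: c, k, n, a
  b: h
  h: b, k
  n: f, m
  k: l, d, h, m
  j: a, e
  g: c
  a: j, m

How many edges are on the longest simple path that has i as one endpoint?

Distances from i peak at 6, attained at e (b also at distance 6).
i–f–n–m–a–j–e

6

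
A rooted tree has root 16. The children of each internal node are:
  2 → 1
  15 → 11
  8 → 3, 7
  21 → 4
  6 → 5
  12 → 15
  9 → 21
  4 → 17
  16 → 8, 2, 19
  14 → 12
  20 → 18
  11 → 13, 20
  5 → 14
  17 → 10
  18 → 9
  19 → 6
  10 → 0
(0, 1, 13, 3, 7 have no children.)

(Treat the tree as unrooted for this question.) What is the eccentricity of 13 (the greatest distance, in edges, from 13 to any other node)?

10

Distances from 13 peak at 10, attained at 7 (1, 3 also at distance 10).
13-11-15-12-14-5-6-19-16-8-7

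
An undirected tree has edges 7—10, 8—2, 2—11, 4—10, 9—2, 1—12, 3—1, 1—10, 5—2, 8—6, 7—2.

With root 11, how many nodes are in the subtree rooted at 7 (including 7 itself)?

6

7's subtree: {7, 10, 1, 4, 3, 12}, size 6.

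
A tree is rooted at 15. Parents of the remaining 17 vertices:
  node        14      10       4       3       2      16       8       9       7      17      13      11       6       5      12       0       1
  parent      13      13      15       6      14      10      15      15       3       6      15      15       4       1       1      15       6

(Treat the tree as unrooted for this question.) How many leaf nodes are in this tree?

Degree-1 nodes: 0, 2, 5, 7, 8, 9, 11, 12, 16, 17 — 10 of them.

10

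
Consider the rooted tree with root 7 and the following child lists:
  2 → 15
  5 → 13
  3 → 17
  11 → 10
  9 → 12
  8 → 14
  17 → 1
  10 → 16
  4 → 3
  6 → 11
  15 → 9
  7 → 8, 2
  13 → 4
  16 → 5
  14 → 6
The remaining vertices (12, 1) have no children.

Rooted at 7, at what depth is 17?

7 – 8 – 14 – 6 – 11 – 10 – 16 – 5 – 13 – 4 – 3 – 17 — 11 edges.

11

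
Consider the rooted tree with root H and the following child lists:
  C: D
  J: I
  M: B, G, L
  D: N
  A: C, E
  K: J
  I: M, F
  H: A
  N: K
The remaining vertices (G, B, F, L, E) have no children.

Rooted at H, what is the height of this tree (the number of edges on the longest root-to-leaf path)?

9

L sits deepest: H – A – C – D – N – K – J – I – M – L — 9 edges from the root.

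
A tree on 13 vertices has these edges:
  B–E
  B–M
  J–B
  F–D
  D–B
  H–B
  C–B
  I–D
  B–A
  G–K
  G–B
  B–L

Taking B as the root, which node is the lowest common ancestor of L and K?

L's ancestor chain is L, B and K's is K, G, B; they first meet at B.

B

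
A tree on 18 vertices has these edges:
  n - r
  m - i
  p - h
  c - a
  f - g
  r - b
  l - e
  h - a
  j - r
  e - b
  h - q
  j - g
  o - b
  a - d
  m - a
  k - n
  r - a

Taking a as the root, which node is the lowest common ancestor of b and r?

Ancestors of b (toward the root): b, r, a.
Ancestors of r: r, a.
The deepest node appearing in both lists is r.

r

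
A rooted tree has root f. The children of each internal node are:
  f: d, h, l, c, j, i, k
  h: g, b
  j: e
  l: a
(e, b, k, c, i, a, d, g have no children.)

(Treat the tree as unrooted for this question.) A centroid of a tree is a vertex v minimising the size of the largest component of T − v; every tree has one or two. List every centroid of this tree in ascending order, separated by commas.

Removing f splits the tree into components of sizes 3, 2, 2, 1, 1, 1, 1; the largest is 3 ≤ ⌊12/2⌋ = 6.
Every other node leaves some component of size > 6, so the centroid is unique.

f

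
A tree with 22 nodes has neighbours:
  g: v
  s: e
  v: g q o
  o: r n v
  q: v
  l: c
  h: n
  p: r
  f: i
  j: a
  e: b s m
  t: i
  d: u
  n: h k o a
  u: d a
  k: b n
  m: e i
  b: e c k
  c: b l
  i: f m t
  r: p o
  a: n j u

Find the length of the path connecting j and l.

6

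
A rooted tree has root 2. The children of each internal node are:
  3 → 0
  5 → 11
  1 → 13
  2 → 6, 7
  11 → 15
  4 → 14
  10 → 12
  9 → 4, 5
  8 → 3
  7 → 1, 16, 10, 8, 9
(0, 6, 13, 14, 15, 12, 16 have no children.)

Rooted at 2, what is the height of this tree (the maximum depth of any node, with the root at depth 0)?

5

15 sits deepest: 2 → 7 → 9 → 5 → 11 → 15 — 5 edges from the root.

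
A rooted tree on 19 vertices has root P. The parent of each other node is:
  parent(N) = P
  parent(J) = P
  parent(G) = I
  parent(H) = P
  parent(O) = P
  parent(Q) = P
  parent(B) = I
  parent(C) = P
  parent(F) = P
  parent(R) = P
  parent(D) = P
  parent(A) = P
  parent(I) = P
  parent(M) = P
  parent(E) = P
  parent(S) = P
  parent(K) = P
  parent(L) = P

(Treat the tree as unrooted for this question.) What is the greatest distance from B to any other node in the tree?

3

Distances from B peak at 3, attained at C (M, H, F, R, Q, K, J, D, L, A, O, E, N, S also at distance 3).
B–I–P–C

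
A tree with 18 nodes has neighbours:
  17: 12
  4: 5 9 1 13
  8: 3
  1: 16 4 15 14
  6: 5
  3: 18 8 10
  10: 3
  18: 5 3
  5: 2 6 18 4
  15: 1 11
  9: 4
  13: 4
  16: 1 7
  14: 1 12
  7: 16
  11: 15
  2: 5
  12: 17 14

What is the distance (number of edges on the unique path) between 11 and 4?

3

Walking from 11: 11 – 15 – 1 – 4. Length 3.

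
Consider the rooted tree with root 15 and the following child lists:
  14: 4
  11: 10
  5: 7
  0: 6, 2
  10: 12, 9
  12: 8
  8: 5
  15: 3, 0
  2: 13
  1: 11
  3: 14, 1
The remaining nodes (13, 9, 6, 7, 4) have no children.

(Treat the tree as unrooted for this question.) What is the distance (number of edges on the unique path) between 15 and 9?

The path is 15–3–1–11–10–9, which has 5 edges.

5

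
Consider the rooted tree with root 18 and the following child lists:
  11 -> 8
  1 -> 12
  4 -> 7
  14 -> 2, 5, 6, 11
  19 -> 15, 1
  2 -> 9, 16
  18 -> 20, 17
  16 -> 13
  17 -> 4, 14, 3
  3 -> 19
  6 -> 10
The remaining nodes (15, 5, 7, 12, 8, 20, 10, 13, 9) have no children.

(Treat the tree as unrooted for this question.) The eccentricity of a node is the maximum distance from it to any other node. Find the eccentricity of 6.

The node farthest from 6 is 12, via 6 – 14 – 17 – 3 – 19 – 1 – 12 — 6 edges.

6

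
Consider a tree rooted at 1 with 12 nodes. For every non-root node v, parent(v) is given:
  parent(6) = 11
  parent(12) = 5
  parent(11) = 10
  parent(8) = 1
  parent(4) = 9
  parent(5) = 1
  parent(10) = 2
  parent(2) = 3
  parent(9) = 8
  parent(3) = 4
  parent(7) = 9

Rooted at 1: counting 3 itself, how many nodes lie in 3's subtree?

5

The subtree rooted at 3 contains: 3, 2, 10, 11, 6 — 5 nodes.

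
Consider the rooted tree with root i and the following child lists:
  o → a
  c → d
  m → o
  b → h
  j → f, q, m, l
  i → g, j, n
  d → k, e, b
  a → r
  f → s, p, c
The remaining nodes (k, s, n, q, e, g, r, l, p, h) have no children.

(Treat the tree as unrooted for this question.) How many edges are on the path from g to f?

g – i – j – f: 3 edges.

3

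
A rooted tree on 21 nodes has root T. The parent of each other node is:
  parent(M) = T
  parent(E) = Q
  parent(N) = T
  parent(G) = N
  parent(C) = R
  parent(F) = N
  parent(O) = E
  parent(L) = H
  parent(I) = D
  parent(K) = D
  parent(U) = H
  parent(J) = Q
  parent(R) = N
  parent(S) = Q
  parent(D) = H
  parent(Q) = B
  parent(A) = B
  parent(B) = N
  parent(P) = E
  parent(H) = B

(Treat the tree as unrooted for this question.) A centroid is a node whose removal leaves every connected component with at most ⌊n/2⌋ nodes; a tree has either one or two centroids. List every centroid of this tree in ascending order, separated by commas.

B

Removing B splits the tree into components of sizes 7, 6, 6, 1; the largest is 7 ≤ ⌊21/2⌋ = 10.
Every other node leaves some component of size > 10, so the centroid is unique.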